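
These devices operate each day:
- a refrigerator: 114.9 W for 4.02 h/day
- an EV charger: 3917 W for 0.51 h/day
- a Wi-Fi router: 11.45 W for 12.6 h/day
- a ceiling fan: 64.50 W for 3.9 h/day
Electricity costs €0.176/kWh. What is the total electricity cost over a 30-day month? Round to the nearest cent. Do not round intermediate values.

refrigerator: 114.9 W × 4.02 h × 30 d = 13,857 Wh = 13.86 kWh
EV charger: 3917 W × 0.51 h × 30 d = 59,930 Wh = 59.93 kWh
Wi-Fi router: 11.45 W × 12.6 h × 30 d = 4,328 Wh = 4.328 kWh
ceiling fan: 64.50 W × 3.9 h × 30 d = 7,546 Wh = 7.546 kWh
Total energy = 13.86 + 59.93 + 4.328 + 7.546 = 85.66 kWh
Cost = 85.66 kWh × €0.176 = €15.08

€15.08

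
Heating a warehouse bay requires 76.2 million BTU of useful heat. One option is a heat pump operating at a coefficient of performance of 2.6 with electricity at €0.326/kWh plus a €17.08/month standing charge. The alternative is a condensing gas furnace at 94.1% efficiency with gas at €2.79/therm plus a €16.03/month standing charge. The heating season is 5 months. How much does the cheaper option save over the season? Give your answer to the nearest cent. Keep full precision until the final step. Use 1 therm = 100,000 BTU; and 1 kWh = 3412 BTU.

€546.18

Heat load = 76.2 × 10⁶ BTU = 76,200,000 BTU
Gas: input = 76,200,000 / 0.941 = 80,977,683 BTU = 809.8 therm → 809.8 × €2.79 = €2,259.28; + 5 × €16.03 standing = €2,339.43
Heat pump: 76,200,000 BTU / 3412 = 22,330 kWh heat; / 2.6 = 8,590 kWh in → × €0.326 = €2,800.21; + 5 × €17.08 standing = €2,885.61
Difference = |€2,339.43 − €2,885.61| = €546.18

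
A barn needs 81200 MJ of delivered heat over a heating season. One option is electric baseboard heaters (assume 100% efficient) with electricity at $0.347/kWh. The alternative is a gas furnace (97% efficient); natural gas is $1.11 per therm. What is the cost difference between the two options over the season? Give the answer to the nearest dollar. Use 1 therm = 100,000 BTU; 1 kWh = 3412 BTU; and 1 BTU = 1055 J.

Heat load = 81200 MJ = 81,200,000,000 J / 1055 = 76,966,825 BTU
Gas: input = 76,966,825 / 0.97 = 79,347,242 BTU = 793.5 therm → 793.5 × $1.11 = $880.75
Electric: 76,966,825 BTU / 3412 = 22,560 kWh → × $0.347 = $7,827.52
Difference = |$880.75 − $7,827.52| = $6,946.76 ≈ $6947

$6947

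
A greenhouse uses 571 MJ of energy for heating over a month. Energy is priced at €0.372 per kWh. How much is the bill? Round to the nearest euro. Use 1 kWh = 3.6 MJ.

€59

571 MJ × (0.27778 kWh/MJ) = 158.6 kWh
Cost = 158.6 kWh × €0.372/kWh = €59.00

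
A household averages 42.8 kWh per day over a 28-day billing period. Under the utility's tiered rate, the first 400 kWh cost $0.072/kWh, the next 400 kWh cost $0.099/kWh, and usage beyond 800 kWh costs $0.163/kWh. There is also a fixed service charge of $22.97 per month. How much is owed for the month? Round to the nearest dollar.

Usage = 42.8 kWh/day × 28 days = 1198.4 kWh
First 400 kWh × $0.072 = $28.80
Next 400 kWh × $0.099 = $39.60
Remaining 398.4 kWh × $0.163 = $64.94
Energy charge = $133.34; + service $22.97 = $156.31 ≈ $156

$156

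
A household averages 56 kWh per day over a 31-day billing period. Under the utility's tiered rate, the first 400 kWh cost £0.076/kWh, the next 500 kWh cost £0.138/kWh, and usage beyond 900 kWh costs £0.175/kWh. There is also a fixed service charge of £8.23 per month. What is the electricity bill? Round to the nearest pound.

£254

Usage = 56 kWh/day × 31 days = 1736 kWh
First 400 kWh × £0.076 = £30.40
Next 500 kWh × £0.138 = £69.00
Remaining 836 kWh × £0.175 = £146.30
Energy charge = £245.70; + service £8.23 = £253.93 ≈ £254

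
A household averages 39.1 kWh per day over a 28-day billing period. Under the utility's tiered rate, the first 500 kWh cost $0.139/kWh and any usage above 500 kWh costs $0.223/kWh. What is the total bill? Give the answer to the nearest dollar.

$202

Usage = 39.1 kWh/day × 28 days = 1094.8 kWh
First 500 kWh × $0.139 = $69.50
Remaining 594.8 kWh × $0.223 = $132.64
Total = $202.14 ≈ $202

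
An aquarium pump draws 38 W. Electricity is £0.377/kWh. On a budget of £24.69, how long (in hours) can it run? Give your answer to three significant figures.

Energy budget = £24.69 / £0.377 per kWh = 65.49 kWh = 65,491 Wh
Runtime = 65,491 Wh / 38 W = 1,723 h

1720 h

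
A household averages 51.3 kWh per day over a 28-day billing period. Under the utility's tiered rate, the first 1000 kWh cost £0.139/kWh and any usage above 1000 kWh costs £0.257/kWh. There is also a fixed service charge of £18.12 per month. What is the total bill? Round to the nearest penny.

£269.27

Usage = 51.3 kWh/day × 28 days = 1436.4 kWh
First 1000 kWh × £0.139 = £139.00
Remaining 436.4 kWh × £0.257 = £112.15
Energy charge = £251.15; + service £18.12 = £269.27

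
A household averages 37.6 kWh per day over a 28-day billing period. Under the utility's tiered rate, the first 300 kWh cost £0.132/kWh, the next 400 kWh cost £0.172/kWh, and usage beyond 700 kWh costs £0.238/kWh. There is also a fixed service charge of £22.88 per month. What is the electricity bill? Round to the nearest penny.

Usage = 37.6 kWh/day × 28 days = 1052.8 kWh
First 300 kWh × £0.132 = £39.60
Next 400 kWh × £0.172 = £68.80
Remaining 352.8 kWh × £0.238 = £83.97
Energy charge = £192.37; + service £22.88 = £215.25

£215.25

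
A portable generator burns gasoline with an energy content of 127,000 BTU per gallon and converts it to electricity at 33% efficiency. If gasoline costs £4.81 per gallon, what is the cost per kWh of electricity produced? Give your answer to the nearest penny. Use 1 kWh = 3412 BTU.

Electrical output per gallon = 127,000 BTU × 0.33 / 3412 BTU/kWh = 12.28 kWh
Cost per kWh = £4.81 / 12.28 kWh = £0.392

£0.39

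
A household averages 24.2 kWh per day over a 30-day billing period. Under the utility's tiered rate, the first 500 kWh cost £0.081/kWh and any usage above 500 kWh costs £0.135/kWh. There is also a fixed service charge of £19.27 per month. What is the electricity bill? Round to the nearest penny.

£90.28

Usage = 24.2 kWh/day × 30 days = 726 kWh
First 500 kWh × £0.081 = £40.50
Remaining 226 kWh × £0.135 = £30.51
Energy charge = £71.01; + service £19.27 = £90.28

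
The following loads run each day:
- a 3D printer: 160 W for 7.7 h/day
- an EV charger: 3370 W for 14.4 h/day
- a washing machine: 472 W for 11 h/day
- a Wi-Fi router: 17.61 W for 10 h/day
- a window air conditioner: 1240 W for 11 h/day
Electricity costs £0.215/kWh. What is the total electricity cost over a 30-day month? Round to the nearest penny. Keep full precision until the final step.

3D printer: 160 W × 7.7 h × 30 d = 36,960 Wh = 36.96 kWh
EV charger: 3370 W × 14.4 h × 30 d = 1,455,840 Wh = 1,456 kWh
washing machine: 472 W × 11 h × 30 d = 155,760 Wh = 155.8 kWh
Wi-Fi router: 17.61 W × 10 h × 30 d = 5,283 Wh = 5.283 kWh
window air conditioner: 1240 W × 11 h × 30 d = 409,200 Wh = 409.2 kWh
Total energy = 36.96 + 1,456 + 155.8 + 5.283 + 409.2 = 2,063 kWh
Cost = 2,063 kWh × £0.215 = £443.55

£443.55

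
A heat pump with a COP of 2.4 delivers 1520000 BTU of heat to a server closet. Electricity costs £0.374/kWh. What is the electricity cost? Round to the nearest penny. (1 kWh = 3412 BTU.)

Heat delivered = 1,520,000 BTU / 3412 = 445.5 kWh
Electrical input = 445.5 kWh / 2.4 = 185.6 kWh
Cost = 185.6 × £0.374/kWh = £69.42

£69.42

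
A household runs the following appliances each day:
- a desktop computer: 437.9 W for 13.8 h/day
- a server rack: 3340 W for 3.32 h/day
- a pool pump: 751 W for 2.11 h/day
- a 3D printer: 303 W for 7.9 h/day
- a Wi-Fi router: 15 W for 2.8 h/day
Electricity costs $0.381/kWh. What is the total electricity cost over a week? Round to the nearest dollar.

desktop computer: 437.9 W × 13.8 h × 7 d = 42,301 Wh = 42.3 kWh
server rack: 3340 W × 3.32 h × 7 d = 77,622 Wh = 77.62 kWh
pool pump: 751 W × 2.11 h × 7 d = 11,092 Wh = 11.09 kWh
3D printer: 303 W × 7.9 h × 7 d = 16,756 Wh = 16.76 kWh
Wi-Fi router: 15 W × 2.8 h × 7 d = 294 Wh = 0.294 kWh
Total energy = 42.3 + 77.62 + 11.09 + 16.76 + 0.294 = 148.1 kWh
Cost = 148.1 kWh × $0.381 = $56.41 ≈ $56

$56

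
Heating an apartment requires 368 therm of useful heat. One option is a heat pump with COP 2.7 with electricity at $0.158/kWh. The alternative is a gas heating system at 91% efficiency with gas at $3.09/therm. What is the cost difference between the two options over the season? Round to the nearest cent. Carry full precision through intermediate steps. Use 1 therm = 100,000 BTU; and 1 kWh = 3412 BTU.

Heat load = 368 therm × 100,000 = 36,800,000 BTU
Gas: input = 36,800,000 / 0.91 = 40,439,560 BTU = 404.4 therm → 404.4 × $3.09 = $1,249.58
Heat pump: 36,800,000 BTU / 3412 = 10,790 kWh heat; / 2.7 = 3,995 kWh in → × $0.158 = $631.15
Difference = |$1,249.58 − $631.15| = $618.43

$618.43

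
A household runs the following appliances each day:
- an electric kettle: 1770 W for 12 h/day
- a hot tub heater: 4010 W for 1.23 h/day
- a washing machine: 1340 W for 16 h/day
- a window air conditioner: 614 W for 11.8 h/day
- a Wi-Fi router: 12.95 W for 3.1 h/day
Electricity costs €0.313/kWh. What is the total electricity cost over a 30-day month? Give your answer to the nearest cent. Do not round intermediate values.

electric kettle: 1770 W × 12 h × 30 d = 637,200 Wh = 637.2 kWh
hot tub heater: 4010 W × 1.23 h × 30 d = 147,969 Wh = 148 kWh
washing machine: 1340 W × 16 h × 30 d = 643,200 Wh = 643.2 kWh
window air conditioner: 614 W × 11.8 h × 30 d = 217,356 Wh = 217.4 kWh
Wi-Fi router: 12.95 W × 3.1 h × 30 d = 1,204 Wh = 1.204 kWh
Total energy = 637.2 + 148 + 643.2 + 217.4 + 1.204 = 1,647 kWh
Cost = 1,647 kWh × €0.313 = €515.49

€515.49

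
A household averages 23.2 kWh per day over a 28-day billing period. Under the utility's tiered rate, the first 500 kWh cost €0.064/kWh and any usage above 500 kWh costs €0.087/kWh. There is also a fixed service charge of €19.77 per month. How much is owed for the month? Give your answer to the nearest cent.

Usage = 23.2 kWh/day × 28 days = 649.6 kWh
First 500 kWh × €0.064 = €32.00
Remaining 149.6 kWh × €0.087 = €13.02
Energy charge = €45.02; + service €19.77 = €64.79

€64.79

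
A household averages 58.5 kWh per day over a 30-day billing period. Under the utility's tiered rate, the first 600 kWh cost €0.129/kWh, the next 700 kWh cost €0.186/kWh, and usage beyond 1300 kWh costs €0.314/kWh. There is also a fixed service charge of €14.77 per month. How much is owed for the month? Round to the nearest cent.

Usage = 58.5 kWh/day × 30 days = 1755 kWh
First 600 kWh × €0.129 = €77.40
Next 700 kWh × €0.186 = €130.20
Remaining 455 kWh × €0.314 = €142.87
Energy charge = €350.47; + service €14.77 = €365.24

€365.24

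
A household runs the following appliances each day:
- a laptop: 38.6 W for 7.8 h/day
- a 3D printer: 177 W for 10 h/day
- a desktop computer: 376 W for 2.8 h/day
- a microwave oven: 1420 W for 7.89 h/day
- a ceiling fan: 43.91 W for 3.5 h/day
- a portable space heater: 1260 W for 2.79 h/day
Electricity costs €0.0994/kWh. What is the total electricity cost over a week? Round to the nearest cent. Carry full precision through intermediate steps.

€12.52

laptop: 38.6 W × 7.8 h × 7 d = 2,108 Wh = 2.108 kWh
3D printer: 177 W × 10 h × 7 d = 12,390 Wh = 12.39 kWh
desktop computer: 376 W × 2.8 h × 7 d = 7,370 Wh = 7.37 kWh
microwave oven: 1420 W × 7.89 h × 7 d = 78,427 Wh = 78.43 kWh
ceiling fan: 43.91 W × 3.5 h × 7 d = 1,076 Wh = 1.076 kWh
portable space heater: 1260 W × 2.79 h × 7 d = 24,608 Wh = 24.61 kWh
Total energy = 2.108 + 12.39 + 7.37 + 78.43 + 1.076 + 24.61 = 126 kWh
Cost = 126 kWh × €0.0994 = €12.52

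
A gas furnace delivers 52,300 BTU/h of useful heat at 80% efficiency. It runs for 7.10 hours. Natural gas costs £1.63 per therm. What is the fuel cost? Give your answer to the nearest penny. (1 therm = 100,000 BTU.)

£7.57

Heat delivered = 52,300 BTU/h × 7.10 h = 371,330 BTU
Gas input = 371,330 / 0.80 = 464,162 BTU
= 464,162 / 100,000 = 4.642 therm
Cost = 4.642 × £1.63/therm = £7.57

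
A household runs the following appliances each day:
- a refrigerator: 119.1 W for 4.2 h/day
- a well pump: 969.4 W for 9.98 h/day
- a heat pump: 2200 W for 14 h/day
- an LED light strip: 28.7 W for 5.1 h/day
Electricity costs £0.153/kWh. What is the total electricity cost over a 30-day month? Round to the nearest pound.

refrigerator: 119.1 W × 4.2 h × 30 d = 15,007 Wh = 15.01 kWh
well pump: 969.4 W × 9.98 h × 30 d = 290,238 Wh = 290.2 kWh
heat pump: 2200 W × 14 h × 30 d = 924,000 Wh = 924 kWh
LED light strip: 28.7 W × 5.1 h × 30 d = 4,391 Wh = 4.391 kWh
Total energy = 15.01 + 290.2 + 924 + 4.391 = 1,234 kWh
Cost = 1,234 kWh × £0.153 = £188.75 ≈ £189

£189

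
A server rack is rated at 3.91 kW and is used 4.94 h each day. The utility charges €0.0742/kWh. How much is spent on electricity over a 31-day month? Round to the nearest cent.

€44.43

Energy = 3910 W × 4.94 h/day × 31 days = 598,777 Wh = 598.8 kWh
Cost = 598.8 kWh × €0.0742/kWh = €44.43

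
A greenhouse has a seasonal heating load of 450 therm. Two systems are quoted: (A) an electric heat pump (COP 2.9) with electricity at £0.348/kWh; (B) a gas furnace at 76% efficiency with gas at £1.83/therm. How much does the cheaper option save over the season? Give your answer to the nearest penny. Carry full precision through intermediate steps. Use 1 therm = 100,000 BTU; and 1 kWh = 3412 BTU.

Heat load = 450 therm × 100,000 = 45,000,000 BTU
Gas: input = 45,000,000 / 0.76 = 59,210,526 BTU = 592.1 therm → 592.1 × £1.83 = £1,083.55
Heat pump: 45,000,000 BTU / 3412 = 13,190 kWh heat; / 2.9 = 4,548 kWh in → × £0.348 = £1,582.65
Difference = |£1,083.55 − £1,582.65| = £499.10

£499.10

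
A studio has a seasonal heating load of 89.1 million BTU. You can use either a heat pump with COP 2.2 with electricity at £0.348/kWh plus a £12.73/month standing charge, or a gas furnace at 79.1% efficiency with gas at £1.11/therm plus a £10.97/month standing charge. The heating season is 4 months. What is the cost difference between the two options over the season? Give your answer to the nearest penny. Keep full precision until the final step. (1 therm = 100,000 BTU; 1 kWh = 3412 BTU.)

Heat load = 89.1 × 10⁶ BTU = 89,100,000 BTU
Gas: input = 89,100,000 / 0.791 = 112,642,225 BTU = 1,126 therm → 1,126 × £1.11 = £1,250.33; + 4 × £10.97 standing = £1,294.21
Heat pump: 89,100,000 BTU / 3412 = 26,110 kWh heat; / 2.2 = 11,870 kWh in → × £0.348 = £4,130.72; + 4 × £12.73 standing = £4,181.64
Difference = |£1,294.21 − £4,181.64| = £2,887.43

£2887.43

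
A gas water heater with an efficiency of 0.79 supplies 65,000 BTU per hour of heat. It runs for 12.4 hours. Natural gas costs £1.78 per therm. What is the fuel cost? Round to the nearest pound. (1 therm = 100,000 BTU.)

Heat delivered = 65,000 BTU/h × 12.4 h = 806,000 BTU
Gas input = 806,000 / 0.79 = 1,020,253 BTU
= 1,020,253 / 100,000 = 10.2 therm
Cost = 10.2 × £1.78/therm = £18.16 ≈ £18

£18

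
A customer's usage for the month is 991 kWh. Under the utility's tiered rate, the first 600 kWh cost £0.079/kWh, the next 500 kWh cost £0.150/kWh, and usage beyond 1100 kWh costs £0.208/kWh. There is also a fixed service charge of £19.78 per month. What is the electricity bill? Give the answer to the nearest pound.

£126

First 600 kWh × £0.079 = £47.40
Next 391 kWh × £0.150 = £58.65
Remaining tier: 0 kWh (not reached)
Energy charge = £106.05; + service £19.78 = £125.83 ≈ £126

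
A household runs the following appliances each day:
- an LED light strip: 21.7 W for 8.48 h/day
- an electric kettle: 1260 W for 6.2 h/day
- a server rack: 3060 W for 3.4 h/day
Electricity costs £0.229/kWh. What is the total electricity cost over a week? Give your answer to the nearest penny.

£29.50

LED light strip: 21.7 W × 8.48 h × 7 d = 1,288 Wh = 1.288 kWh
electric kettle: 1260 W × 6.2 h × 7 d = 54,684 Wh = 54.68 kWh
server rack: 3060 W × 3.4 h × 7 d = 72,828 Wh = 72.83 kWh
Total energy = 1.288 + 54.68 + 72.83 = 128.8 kWh
Cost = 128.8 kWh × £0.229 = £29.50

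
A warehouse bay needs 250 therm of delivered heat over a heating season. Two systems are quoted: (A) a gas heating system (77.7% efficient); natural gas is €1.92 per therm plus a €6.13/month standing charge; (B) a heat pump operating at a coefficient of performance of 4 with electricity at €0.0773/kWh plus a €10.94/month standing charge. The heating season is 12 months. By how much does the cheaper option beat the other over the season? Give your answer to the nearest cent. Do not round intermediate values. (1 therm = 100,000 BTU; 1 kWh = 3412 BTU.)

€418.44

Heat load = 250 therm × 100,000 = 25,000,000 BTU
Gas: input = 25,000,000 / 0.777 = 32,175,032 BTU = 321.8 therm → 321.8 × €1.92 = €617.76; + 12 × €6.13 standing = €691.32
Heat pump: 25,000,000 BTU / 3412 = 7,327 kWh heat; / 4 = 1,832 kWh in → × €0.0773 = €141.60; + 12 × €10.94 standing = €272.88
Difference = |€691.32 − €272.88| = €418.44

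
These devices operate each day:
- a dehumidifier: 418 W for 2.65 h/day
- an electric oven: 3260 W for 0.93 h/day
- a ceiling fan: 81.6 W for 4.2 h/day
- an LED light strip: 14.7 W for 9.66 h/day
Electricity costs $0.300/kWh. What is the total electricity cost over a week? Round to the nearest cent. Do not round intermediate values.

dehumidifier: 418 W × 2.65 h × 7 d = 7,754 Wh = 7.754 kWh
electric oven: 3260 W × 0.93 h × 7 d = 21,223 Wh = 21.22 kWh
ceiling fan: 81.6 W × 4.2 h × 7 d = 2,399 Wh = 2.399 kWh
LED light strip: 14.7 W × 9.66 h × 7 d = 994 Wh = 0.994 kWh
Total energy = 7.754 + 21.22 + 2.399 + 0.994 = 32.37 kWh
Cost = 32.37 kWh × $0.300 = $9.71

$9.71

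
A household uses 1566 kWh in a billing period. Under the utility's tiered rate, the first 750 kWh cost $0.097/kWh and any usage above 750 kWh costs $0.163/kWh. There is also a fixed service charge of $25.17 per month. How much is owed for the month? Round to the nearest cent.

$230.93

First 750 kWh × $0.097 = $72.75
Remaining 816 kWh × $0.163 = $133.01
Energy charge = $205.76; + service $25.17 = $230.93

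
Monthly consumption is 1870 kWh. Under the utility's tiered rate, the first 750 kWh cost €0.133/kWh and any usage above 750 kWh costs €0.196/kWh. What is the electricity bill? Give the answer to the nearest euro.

€319

First 750 kWh × €0.133 = €99.75
Remaining 1120 kWh × €0.196 = €219.52
Total = €319.27 ≈ €319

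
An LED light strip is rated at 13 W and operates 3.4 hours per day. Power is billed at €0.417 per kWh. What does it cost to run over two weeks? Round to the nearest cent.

€0.26

Energy = 13 W × 3.4 h/day × 14 days = 619 Wh = 0.6188 kWh
Cost = 0.6188 kWh × €0.417/kWh = €0.26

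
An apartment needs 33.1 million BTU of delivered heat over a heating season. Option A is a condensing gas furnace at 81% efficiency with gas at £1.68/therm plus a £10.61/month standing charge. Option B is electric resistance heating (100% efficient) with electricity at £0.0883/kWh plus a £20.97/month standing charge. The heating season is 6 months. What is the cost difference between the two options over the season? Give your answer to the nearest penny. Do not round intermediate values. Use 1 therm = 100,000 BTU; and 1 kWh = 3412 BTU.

£232.24

Heat load = 33.1 × 10⁶ BTU = 33,100,000 BTU
Gas: input = 33,100,000 / 0.81 = 40,864,198 BTU = 408.6 therm → 408.6 × £1.68 = £686.52; + 6 × £10.61 standing = £750.18
Electric: 33,100,000 BTU / 3412 = 9,701 kWh → × £0.0883 = £856.60; + 6 × £20.97 standing = £982.42
Difference = |£750.18 − £982.42| = £232.24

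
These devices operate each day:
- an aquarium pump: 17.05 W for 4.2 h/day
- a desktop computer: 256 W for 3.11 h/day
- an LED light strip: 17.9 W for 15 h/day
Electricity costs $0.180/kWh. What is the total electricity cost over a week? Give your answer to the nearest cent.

$1.43

aquarium pump: 17.05 W × 4.2 h × 7 d = 501 Wh = 0.5013 kWh
desktop computer: 256 W × 3.11 h × 7 d = 5,573 Wh = 5.573 kWh
LED light strip: 17.9 W × 15 h × 7 d = 1,880 Wh = 1.879 kWh
Total energy = 0.5013 + 5.573 + 1.879 = 7.954 kWh
Cost = 7.954 kWh × $0.180 = $1.43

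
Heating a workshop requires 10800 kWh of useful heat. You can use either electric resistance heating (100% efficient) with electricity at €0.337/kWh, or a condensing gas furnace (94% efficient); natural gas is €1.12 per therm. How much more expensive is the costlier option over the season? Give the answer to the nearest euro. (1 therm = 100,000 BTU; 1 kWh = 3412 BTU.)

€3201

Heat load = 10800 kWh × 3412 = 36,849,600 BTU
Gas: input = 36,849,600 / 0.94 = 39,201,702 BTU = 392 therm → 392 × €1.12 = €439.06
Electric: 36,849,600 BTU / 3412 = 10,800 kWh → × €0.337 = €3,639.60
Difference = |€439.06 − €3,639.60| = €3,200.54 ≈ €3201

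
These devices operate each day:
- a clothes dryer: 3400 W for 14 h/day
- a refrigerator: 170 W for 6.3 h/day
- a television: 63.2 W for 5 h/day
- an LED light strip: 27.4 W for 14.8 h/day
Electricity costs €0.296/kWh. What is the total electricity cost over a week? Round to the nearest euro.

€102

clothes dryer: 3400 W × 14 h × 7 d = 333,200 Wh = 333.2 kWh
refrigerator: 170 W × 6.3 h × 7 d = 7,497 Wh = 7.497 kWh
television: 63.2 W × 5 h × 7 d = 2,212 Wh = 2.212 kWh
LED light strip: 27.4 W × 14.8 h × 7 d = 2,839 Wh = 2.839 kWh
Total energy = 333.2 + 7.497 + 2.212 + 2.839 = 345.7 kWh
Cost = 345.7 kWh × €0.296 = €102.34 ≈ €102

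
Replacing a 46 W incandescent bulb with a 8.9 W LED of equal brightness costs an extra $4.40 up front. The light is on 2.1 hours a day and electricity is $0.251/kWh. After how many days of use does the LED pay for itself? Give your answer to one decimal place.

225.0 days

Power saved = 46 − 8.9 = 37.1 W
Daily energy saved = 37.1 W × 2.1 h = 77.91 Wh = 0.07791 kWh
Daily savings = 0.07791 × $0.251 = $0.0196
Payback = $4.40 / $0.0196 per day = 225 days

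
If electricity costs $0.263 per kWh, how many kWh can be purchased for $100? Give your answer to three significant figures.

$100 / $0.263 per kWh = 380.2 kWh

380 kWh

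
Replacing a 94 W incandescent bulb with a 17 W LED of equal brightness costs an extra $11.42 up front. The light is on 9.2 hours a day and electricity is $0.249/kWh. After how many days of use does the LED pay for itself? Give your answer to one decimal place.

Power saved = 94 − 17 = 77 W
Daily energy saved = 77 W × 9.2 h = 708.4 Wh = 0.7084 kWh
Daily savings = 0.7084 × $0.249 = $0.1764
Payback = $11.42 / $0.1764 per day = 64.74 days

64.7 days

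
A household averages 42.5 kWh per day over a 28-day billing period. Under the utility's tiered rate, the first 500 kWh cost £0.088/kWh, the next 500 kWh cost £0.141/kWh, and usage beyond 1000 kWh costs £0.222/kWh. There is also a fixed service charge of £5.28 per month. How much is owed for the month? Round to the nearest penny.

£161.96

Usage = 42.5 kWh/day × 28 days = 1190 kWh
First 500 kWh × £0.088 = £44.00
Next 500 kWh × £0.141 = £70.50
Remaining 190 kWh × £0.222 = £42.18
Energy charge = £156.68; + service £5.28 = £161.96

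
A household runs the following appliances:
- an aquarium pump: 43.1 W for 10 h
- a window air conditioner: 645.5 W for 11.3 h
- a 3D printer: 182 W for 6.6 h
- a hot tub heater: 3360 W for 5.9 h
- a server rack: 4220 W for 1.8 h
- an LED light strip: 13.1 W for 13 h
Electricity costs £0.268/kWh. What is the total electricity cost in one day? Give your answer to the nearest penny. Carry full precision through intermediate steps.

£9.79

aquarium pump: 43.1 W × 10 h = 431 Wh = 0.431 kWh
window air conditioner: 645.5 W × 11.3 h = 7,294 Wh = 7.294 kWh
3D printer: 182 W × 6.6 h = 1,201 Wh = 1.201 kWh
hot tub heater: 3360 W × 5.9 h = 19,824 Wh = 19.82 kWh
server rack: 4220 W × 1.8 h = 7,596 Wh = 7.596 kWh
LED light strip: 13.1 W × 13 h = 170 Wh = 0.1703 kWh
Total energy = 0.431 + 7.294 + 1.201 + 19.82 + 7.596 + 0.1703 = 36.52 kWh
Cost = 36.52 kWh × £0.268 = £9.79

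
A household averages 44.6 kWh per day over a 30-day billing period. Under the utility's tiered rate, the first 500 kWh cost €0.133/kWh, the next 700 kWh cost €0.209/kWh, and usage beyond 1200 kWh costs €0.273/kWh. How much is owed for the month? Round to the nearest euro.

Usage = 44.6 kWh/day × 30 days = 1338 kWh
First 500 kWh × €0.133 = €66.50
Next 700 kWh × €0.209 = €146.30
Remaining 138 kWh × €0.273 = €37.67
Total = €250.47 ≈ €250

€250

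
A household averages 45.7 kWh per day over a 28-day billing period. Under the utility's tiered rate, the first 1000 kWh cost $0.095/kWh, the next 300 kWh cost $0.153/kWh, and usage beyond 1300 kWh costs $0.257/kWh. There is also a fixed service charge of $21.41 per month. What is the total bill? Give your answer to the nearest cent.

$159.19

Usage = 45.7 kWh/day × 28 days = 1279.6 kWh
First 1000 kWh × $0.095 = $95.00
Next 279.6 kWh × $0.153 = $42.78
Remaining tier: 0 kWh (not reached)
Energy charge = $137.78; + service $21.41 = $159.19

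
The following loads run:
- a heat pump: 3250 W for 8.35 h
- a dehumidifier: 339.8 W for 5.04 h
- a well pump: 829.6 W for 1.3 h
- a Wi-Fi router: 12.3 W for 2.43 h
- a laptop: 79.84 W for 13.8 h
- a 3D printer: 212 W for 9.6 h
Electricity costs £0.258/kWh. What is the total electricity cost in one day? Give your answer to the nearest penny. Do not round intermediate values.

heat pump: 3250 W × 8.35 h = 27,138 Wh = 27.14 kWh
dehumidifier: 339.8 W × 5.04 h = 1,713 Wh = 1.713 kWh
well pump: 829.6 W × 1.3 h = 1,078 Wh = 1.078 kWh
Wi-Fi router: 12.3 W × 2.43 h = 30 Wh = 0.02989 kWh
laptop: 79.84 W × 13.8 h = 1,102 Wh = 1.102 kWh
3D printer: 212 W × 9.6 h = 2,035 Wh = 2.035 kWh
Total energy = 27.14 + 1.713 + 1.078 + 0.02989 + 1.102 + 2.035 = 33.1 kWh
Cost = 33.1 kWh × £0.258 = £8.54

£8.54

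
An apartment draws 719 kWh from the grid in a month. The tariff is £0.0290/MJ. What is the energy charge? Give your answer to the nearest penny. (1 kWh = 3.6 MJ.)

719 kWh × (3.6 MJ/kWh) = 2,588 MJ
Cost = 2,588 MJ × £0.0290/MJ = £75.06

£75.06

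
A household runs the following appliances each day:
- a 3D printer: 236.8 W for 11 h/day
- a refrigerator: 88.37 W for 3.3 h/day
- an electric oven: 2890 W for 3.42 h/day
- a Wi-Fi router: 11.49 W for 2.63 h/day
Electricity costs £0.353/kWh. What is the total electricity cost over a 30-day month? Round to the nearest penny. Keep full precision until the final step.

3D printer: 236.8 W × 11 h × 30 d = 78,144 Wh = 78.14 kWh
refrigerator: 88.37 W × 3.3 h × 30 d = 8,749 Wh = 8.749 kWh
electric oven: 2890 W × 3.42 h × 30 d = 296,514 Wh = 296.5 kWh
Wi-Fi router: 11.49 W × 2.63 h × 30 d = 907 Wh = 0.9066 kWh
Total energy = 78.14 + 8.749 + 296.5 + 0.9066 = 384.3 kWh
Cost = 384.3 kWh × £0.353 = £135.66

£135.66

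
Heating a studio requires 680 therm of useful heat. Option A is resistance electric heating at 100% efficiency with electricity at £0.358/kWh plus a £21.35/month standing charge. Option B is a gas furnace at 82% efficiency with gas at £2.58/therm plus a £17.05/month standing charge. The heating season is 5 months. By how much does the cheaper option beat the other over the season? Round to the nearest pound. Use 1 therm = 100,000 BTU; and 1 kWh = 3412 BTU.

£5017

Heat load = 680 therm × 100,000 = 68,000,000 BTU
Gas: input = 68,000,000 / 0.82 = 82,926,829 BTU = 829.3 therm → 829.3 × £2.58 = £2,139.51; + 5 × £17.05 standing = £2,224.76
Electric: 68,000,000 BTU / 3412 = 19,930 kWh → × £0.358 = £7,134.82; + 5 × £21.35 standing = £7,241.57
Difference = |£2,224.76 − £7,241.57| = £5,016.81 ≈ £5017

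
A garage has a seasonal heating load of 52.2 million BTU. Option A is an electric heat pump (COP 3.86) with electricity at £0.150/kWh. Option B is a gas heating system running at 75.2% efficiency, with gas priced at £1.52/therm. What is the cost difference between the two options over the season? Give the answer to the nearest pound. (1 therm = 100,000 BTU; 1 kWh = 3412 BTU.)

Heat load = 52.2 × 10⁶ BTU = 52,200,000 BTU
Gas: input = 52,200,000 / 0.752 = 69,414,894 BTU = 694.1 therm → 694.1 × £1.52 = £1,055.11
Heat pump: 52,200,000 BTU / 3412 = 15,300 kWh heat; / 3.86 = 3,963 kWh in → × £0.150 = £594.52
Difference = |£1,055.11 − £594.52| = £460.59 ≈ £461

£461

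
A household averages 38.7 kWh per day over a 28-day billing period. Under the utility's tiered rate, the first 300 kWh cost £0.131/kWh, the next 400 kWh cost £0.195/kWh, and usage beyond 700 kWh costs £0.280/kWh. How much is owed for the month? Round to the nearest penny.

Usage = 38.7 kWh/day × 28 days = 1083.6 kWh
First 300 kWh × £0.131 = £39.30
Next 400 kWh × £0.195 = £78.00
Remaining 383.6 kWh × £0.280 = £107.41
Total = £224.71

£224.71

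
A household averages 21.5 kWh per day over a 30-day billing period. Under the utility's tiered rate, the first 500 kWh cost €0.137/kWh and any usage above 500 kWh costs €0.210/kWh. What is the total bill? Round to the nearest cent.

Usage = 21.5 kWh/day × 30 days = 645 kWh
First 500 kWh × €0.137 = €68.50
Remaining 145 kWh × €0.210 = €30.45
Total = €98.95

€98.95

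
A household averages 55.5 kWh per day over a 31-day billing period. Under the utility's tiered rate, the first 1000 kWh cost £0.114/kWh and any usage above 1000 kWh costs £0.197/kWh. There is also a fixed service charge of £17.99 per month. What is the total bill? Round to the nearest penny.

Usage = 55.5 kWh/day × 31 days = 1720.5 kWh
First 1000 kWh × £0.114 = £114.00
Remaining 720.5 kWh × £0.197 = £141.94
Energy charge = £255.94; + service £17.99 = £273.93

£273.93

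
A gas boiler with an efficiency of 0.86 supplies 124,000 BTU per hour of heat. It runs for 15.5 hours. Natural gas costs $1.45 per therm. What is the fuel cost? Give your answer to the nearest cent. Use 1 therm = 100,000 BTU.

Heat delivered = 124,000 BTU/h × 15.5 h = 1,922,000 BTU
Gas input = 1,922,000 / 0.86 = 2,234,884 BTU
= 2,234,884 / 100,000 = 22.35 therm
Cost = 22.35 × $1.45/therm = $32.41

$32.41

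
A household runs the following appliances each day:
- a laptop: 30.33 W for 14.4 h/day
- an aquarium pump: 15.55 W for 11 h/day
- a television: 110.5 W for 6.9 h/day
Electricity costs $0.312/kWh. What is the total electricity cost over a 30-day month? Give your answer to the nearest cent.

$12.83

laptop: 30.33 W × 14.4 h × 30 d = 13,103 Wh = 13.1 kWh
aquarium pump: 15.55 W × 11 h × 30 d = 5,132 Wh = 5.131 kWh
television: 110.5 W × 6.9 h × 30 d = 22,874 Wh = 22.87 kWh
Total energy = 13.1 + 5.131 + 22.87 = 41.11 kWh
Cost = 41.11 kWh × $0.312 = $12.83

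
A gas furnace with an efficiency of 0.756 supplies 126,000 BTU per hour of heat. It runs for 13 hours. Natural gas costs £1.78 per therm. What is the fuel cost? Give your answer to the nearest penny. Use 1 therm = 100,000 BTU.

Heat delivered = 126,000 BTU/h × 13 h = 1,638,000 BTU
Gas input = 1,638,000 / 0.756 = 2,166,667 BTU
= 2,166,667 / 100,000 = 21.67 therm
Cost = 21.67 × £1.78/therm = £38.57

£38.57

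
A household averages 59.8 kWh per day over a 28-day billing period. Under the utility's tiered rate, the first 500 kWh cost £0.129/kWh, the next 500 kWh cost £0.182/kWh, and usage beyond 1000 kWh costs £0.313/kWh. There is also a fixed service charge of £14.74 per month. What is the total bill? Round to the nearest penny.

Usage = 59.8 kWh/day × 28 days = 1674.4 kWh
First 500 kWh × £0.129 = £64.50
Next 500 kWh × £0.182 = £91.00
Remaining 674.4 kWh × £0.313 = £211.09
Energy charge = £366.59; + service £14.74 = £381.33

£381.33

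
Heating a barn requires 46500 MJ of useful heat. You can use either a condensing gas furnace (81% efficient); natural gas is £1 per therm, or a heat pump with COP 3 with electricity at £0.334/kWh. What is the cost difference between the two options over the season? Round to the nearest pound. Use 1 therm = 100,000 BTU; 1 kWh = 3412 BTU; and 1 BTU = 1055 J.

Heat load = 46500 MJ = 46,500,000,000 J / 1055 = 44,075,829 BTU
Gas: input = 44,075,829 / 0.810 = 54,414,604 BTU = 544.1 therm → 544.1 × £1 = £544.15
Heat pump: 44,075,829 BTU / 3412 = 12,920 kWh heat; / 3 = 4,306 kWh in → × £0.334 = £1,438.19
Difference = |£544.15 − £1,438.19| = £894.05 ≈ £894

£894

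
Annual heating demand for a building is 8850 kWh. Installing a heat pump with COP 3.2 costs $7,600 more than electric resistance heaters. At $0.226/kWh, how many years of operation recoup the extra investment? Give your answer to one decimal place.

5.5 years

Resistance: 8850 kWh × $0.226 = $2,000.10/yr
Heat pump: 8850 / 3.2 = 2766 kWh in → × $0.226 = $625.03/yr
Annual savings = $1,375.07
Payback = $7,600 / $1,375.07 = 5.53 years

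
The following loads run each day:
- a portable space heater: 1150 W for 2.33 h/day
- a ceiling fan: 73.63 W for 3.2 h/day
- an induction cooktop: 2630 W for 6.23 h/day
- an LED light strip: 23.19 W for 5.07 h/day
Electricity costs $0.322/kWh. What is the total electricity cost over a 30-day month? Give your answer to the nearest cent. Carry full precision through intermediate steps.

portable space heater: 1150 W × 2.33 h × 30 d = 80,385 Wh = 80.39 kWh
ceiling fan: 73.63 W × 3.2 h × 30 d = 7,068 Wh = 7.068 kWh
induction cooktop: 2630 W × 6.23 h × 30 d = 491,547 Wh = 491.5 kWh
LED light strip: 23.19 W × 5.07 h × 30 d = 3,527 Wh = 3.527 kWh
Total energy = 80.39 + 7.068 + 491.5 + 3.527 = 582.5 kWh
Cost = 582.5 kWh × $0.322 = $187.57

$187.57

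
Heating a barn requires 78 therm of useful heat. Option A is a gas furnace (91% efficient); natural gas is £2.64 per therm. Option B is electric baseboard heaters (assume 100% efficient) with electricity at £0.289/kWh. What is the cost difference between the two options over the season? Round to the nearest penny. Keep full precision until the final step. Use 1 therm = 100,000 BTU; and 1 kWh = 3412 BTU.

£434.38

Heat load = 78 therm × 100,000 = 7,800,000 BTU
Gas: input = 7,800,000 / 0.910 = 8,571,429 BTU = 85.71 therm → 85.71 × £2.64 = £226.29
Electric: 7,800,000 BTU / 3412 = 2,286 kWh → × £0.289 = £660.67
Difference = |£226.29 − £660.67| = £434.38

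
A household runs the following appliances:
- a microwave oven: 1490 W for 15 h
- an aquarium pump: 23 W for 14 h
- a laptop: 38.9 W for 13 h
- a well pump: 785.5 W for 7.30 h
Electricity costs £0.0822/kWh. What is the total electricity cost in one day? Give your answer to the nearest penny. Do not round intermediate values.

microwave oven: 1490 W × 15 h = 22,350 Wh = 22.35 kWh
aquarium pump: 23 W × 14 h = 322 Wh = 0.322 kWh
laptop: 38.9 W × 13 h = 506 Wh = 0.5057 kWh
well pump: 785.5 W × 7.30 h = 5,734 Wh = 5.734 kWh
Total energy = 22.35 + 0.322 + 0.5057 + 5.734 = 28.91 kWh
Cost = 28.91 kWh × £0.0822 = £2.38

£2.38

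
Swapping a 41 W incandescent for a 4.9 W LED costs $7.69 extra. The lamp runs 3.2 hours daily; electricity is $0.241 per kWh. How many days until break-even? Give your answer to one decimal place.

276.2 days

Power saved = 41 − 4.9 = 36.1 W
Daily energy saved = 36.1 W × 3.2 h = 115.5 Wh = 0.11552 kWh
Daily savings = 0.11552 × $0.241 = $0.0278
Payback = $7.69 / $0.0278 per day = 276.2 days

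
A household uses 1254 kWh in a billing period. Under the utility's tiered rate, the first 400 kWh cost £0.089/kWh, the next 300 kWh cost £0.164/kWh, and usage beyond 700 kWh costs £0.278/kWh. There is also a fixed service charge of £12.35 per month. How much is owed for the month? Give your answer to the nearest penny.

First 400 kWh × £0.089 = £35.60
Next 300 kWh × £0.164 = £49.20
Remaining 554 kWh × £0.278 = £154.01
Energy charge = £238.81; + service £12.35 = £251.16

£251.16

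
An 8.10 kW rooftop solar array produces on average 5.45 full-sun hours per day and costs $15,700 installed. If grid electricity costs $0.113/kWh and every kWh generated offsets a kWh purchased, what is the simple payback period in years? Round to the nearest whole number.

9 years

Daily generation = 8.10 kW × 5.45 h = 44.14 kWh
Annual generation = 44.14 × 365 = 16113 kWh
Annual savings = 16113 × $0.113 = $1,820.76
Payback = $15,700 / $1,820.76 = 8.62 years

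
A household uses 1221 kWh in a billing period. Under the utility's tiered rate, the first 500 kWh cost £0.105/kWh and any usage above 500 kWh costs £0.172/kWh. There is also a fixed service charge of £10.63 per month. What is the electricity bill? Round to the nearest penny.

First 500 kWh × £0.105 = £52.50
Remaining 721 kWh × £0.172 = £124.01
Energy charge = £176.51; + service £10.63 = £187.14

£187.14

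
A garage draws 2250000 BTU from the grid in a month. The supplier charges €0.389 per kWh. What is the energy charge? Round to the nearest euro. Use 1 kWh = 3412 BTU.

€257

2250000 BTU × (0.00029308 kWh/BTU) = 659.4 kWh
Cost = 659.4 kWh × €0.389/kWh = €256.52 ≈ €257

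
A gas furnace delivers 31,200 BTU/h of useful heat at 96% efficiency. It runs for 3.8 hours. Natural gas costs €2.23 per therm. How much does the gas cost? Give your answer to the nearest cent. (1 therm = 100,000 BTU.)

€2.75

Heat delivered = 31,200 BTU/h × 3.8 h = 118,560 BTU
Gas input = 118,560 / 0.96 = 123,500 BTU
= 123,500 / 100,000 = 1.235 therm
Cost = 1.235 × €2.23/therm = €2.75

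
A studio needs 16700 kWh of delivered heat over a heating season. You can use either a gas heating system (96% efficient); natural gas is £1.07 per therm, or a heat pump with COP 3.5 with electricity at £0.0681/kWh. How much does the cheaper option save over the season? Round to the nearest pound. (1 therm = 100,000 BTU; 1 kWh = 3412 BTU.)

£310

Heat load = 16700 kWh × 3412 = 56,980,400 BTU
Gas: input = 56,980,400 / 0.96 = 59,354,583 BTU = 593.5 therm → 593.5 × £1.07 = £635.09
Heat pump: 56,980,400 BTU / 3412 = 16,700 kWh heat; / 3.5 = 4,771 kWh in → × £0.0681 = £324.93
Difference = |£635.09 − £324.93| = £310.16 ≈ £310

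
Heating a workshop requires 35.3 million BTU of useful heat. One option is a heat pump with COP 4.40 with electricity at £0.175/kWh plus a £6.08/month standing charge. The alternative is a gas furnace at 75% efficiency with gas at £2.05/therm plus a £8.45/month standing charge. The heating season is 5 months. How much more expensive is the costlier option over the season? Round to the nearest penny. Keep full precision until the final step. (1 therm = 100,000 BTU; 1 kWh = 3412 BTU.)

Heat load = 35.3 × 10⁶ BTU = 35,300,000 BTU
Gas: input = 35,300,000 / 0.75 = 47,066,667 BTU = 470.7 therm → 470.7 × £2.05 = £964.87; + 5 × £8.45 standing = £1,007.12
Heat pump: 35,300,000 BTU / 3412 = 10,350 kWh heat; / 4.40 = 2,351 kWh in → × £0.175 = £411.48; + 5 × £6.08 standing = £441.88
Difference = |£1,007.12 − £441.88| = £565.23

£565.23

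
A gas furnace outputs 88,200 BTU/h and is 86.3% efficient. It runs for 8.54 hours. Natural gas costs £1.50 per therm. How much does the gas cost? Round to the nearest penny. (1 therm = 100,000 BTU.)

£13.09

Heat delivered = 88,200 BTU/h × 8.54 h = 753,228 BTU
Gas input = 753,228 / 0.863 = 872,802 BTU
= 872,802 / 100,000 = 8.728 therm
Cost = 8.728 × £1.50/therm = £13.09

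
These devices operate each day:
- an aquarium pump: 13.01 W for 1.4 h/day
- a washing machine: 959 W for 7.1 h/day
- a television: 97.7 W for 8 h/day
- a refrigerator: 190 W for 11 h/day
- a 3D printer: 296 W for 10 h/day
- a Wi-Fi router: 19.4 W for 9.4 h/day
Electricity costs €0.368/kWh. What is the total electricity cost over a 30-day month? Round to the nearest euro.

aquarium pump: 13.01 W × 1.4 h × 30 d = 546 Wh = 0.5464 kWh
washing machine: 959 W × 7.1 h × 30 d = 204,267 Wh = 204.3 kWh
television: 97.7 W × 8 h × 30 d = 23,448 Wh = 23.45 kWh
refrigerator: 190 W × 11 h × 30 d = 62,700 Wh = 62.7 kWh
3D printer: 296 W × 10 h × 30 d = 88,800 Wh = 88.8 kWh
Wi-Fi router: 19.4 W × 9.4 h × 30 d = 5,471 Wh = 5.471 kWh
Total energy = 0.5464 + 204.3 + 23.45 + 62.7 + 88.8 + 5.471 = 385.2 kWh
Cost = 385.2 kWh × €0.368 = €141.77 ≈ €142

€142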